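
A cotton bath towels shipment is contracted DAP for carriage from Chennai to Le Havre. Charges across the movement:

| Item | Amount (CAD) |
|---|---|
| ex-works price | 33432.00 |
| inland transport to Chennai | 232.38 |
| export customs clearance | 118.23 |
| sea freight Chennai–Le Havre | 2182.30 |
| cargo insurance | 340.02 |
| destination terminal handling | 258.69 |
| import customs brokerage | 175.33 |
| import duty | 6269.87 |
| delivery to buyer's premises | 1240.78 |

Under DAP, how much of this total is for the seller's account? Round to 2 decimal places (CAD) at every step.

DAP: the seller bears all costs to the named destination except import duty and clearance.
Seller's account: goods 33432.00 + inland to port 232.38 + export clearance 118.23 + freight 2182.30 + insurance 340.02 + destination terminal 258.69 + delivery 1240.78 = 37804.40
Buyer's account: brokerage 175.33 + duty 6269.87 = 6445.20

Seller's account: CAD 37804.40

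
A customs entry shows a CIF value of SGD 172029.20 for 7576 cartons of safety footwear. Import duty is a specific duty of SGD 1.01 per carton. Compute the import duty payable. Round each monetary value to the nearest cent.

Import duty = 7576 × 1.01 = 7651.76

Import duty: SGD 7651.76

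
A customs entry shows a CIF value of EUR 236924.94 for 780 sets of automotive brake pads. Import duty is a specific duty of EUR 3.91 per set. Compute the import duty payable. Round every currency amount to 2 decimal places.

Import duty = 780 × 3.91 = 3049.80

Import duty: EUR 3049.80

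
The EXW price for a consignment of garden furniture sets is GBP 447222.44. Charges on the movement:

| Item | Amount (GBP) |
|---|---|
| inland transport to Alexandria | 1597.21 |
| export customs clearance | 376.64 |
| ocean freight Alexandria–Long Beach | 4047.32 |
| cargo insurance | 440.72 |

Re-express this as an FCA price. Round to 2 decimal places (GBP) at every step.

FCA price: GBP 449196.29

Not relevant to the conversion: insurance, freight — on the buyer under both terms; not part of either seller's price.
From EXW to FCA, the seller additionally bears: inland to port, export clearance.
FCA price = 447222.44 + 1597.21 + 376.64 = 449196.29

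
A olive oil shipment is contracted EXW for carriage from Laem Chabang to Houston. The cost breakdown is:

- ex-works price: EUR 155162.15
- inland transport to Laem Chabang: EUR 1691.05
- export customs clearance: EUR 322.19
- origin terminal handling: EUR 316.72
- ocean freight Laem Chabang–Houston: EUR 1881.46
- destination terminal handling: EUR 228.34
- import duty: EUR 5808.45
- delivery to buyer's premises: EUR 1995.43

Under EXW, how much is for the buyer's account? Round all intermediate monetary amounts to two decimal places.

Buyer's account: EUR 12243.64

EXW: the seller makes goods available at their premises; the buyer bears all onward costs.
Seller's account: goods 155162.15 = 155162.15
Buyer's account: inland to port 1691.05 + export clearance 322.19 + origin terminal 316.72 + freight 1881.46 + destination terminal 228.34 + duty 5808.45 + delivery 1995.43 = 12243.64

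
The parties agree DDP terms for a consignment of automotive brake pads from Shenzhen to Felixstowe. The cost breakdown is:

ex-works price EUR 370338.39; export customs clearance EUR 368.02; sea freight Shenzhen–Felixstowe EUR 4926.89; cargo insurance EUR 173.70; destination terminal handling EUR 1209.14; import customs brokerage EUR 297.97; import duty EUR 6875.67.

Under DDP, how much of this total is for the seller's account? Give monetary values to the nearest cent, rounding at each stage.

DDP: the seller bears all costs including import duty.
Seller's account: goods 370338.39 + export clearance 368.02 + freight 4926.89 + insurance 173.70 + destination terminal 1209.14 + brokerage 297.97 + duty 6875.67 = 384189.78
Buyer's account: 0.00

Seller's account: EUR 384189.78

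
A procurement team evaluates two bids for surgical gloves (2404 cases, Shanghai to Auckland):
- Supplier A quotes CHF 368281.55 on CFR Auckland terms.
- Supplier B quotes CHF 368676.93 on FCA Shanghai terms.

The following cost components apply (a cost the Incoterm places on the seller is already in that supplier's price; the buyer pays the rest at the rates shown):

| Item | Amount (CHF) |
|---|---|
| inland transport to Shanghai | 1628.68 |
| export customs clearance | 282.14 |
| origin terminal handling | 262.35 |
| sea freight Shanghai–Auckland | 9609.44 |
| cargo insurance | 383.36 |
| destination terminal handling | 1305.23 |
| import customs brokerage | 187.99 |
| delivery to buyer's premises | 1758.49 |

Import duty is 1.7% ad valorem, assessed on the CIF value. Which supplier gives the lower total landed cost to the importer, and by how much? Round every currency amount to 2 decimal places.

Supplier A is cheaper by CHF 10441.72

Supplier A (CFR):
CIF value = CFR price + insurance = 368281.55 + 383.36 = 368664.91
Import duty = 368664.91 × 1.7% = 6267.30
Buyer bears (A): 383.36 + 1305.23 + 187.99 + 1758.49 = 3635.07
Landed cost (A) = invoice 368281.55 + 3635.07 + duty 6267.30 = 378183.92
Supplier B (FCA):
CIF value = FCA price + origin terminal + freight + insurance = 368676.93 + 262.35 + 9609.44 + 383.36 = 378932.08
Import duty = 378932.08 × 1.7% = 6441.85
Buyer bears (B): 262.35 + 9609.44 + 383.36 + 1305.23 + 187.99 + 1758.49 = 13506.86
Landed cost (B) = invoice 368676.93 + 13506.86 + duty 6441.85 = 388625.64
Difference = |378183.92 − 388625.64| = 10441.72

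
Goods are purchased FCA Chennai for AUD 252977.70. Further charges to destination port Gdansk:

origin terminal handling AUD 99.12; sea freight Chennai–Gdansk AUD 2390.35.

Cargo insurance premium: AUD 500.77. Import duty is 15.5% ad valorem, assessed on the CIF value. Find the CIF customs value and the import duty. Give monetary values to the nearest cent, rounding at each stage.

CIF value: AUD 255967.94; import duty: AUD 39675.03

CIF = FCA price + pre-shipment costs + freight + insurance
CIF = 252977.70 + 99.12 + 2390.35 + 500.77 = 255967.94
Import duty = 255967.94 × 15.5% = 39675.03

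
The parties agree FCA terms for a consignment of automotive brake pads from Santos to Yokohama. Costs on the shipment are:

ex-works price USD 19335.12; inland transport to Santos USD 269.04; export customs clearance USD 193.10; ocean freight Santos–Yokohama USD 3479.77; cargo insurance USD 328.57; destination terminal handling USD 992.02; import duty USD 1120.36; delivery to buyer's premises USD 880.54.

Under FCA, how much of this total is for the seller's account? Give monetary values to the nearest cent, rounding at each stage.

FCA: the seller delivers export-cleared goods to the carrier; the buyer bears costs from that point.
Seller's account: goods 19335.12 + inland to port 269.04 + export clearance 193.10 = 19797.26
Buyer's account: freight 3479.77 + insurance 328.57 + destination terminal 992.02 + duty 1120.36 + delivery 880.54 = 6801.26

Seller's account: USD 19797.26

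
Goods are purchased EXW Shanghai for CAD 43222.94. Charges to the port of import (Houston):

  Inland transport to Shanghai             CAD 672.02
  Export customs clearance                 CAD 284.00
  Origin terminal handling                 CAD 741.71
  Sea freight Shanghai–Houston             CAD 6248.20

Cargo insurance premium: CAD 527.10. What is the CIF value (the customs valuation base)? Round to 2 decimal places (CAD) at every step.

CIF = EXW price + pre-shipment costs + freight + insurance
CIF = 43222.94 + 672.02 + 284.00 + 741.71 + 6248.20 + 527.10 = 51695.97

CIF value: CAD 51695.97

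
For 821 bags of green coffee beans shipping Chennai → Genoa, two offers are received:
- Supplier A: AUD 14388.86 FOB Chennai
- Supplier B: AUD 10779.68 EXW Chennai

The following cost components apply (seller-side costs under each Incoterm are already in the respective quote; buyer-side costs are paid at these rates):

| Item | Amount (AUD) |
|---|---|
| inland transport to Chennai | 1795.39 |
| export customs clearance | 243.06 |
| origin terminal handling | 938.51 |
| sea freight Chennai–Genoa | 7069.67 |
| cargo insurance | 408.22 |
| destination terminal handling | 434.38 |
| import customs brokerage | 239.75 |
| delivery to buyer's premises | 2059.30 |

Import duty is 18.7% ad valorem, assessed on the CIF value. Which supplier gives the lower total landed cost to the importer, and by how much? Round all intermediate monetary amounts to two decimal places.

Supplier A (FOB):
CIF value = FOB price + freight + insurance = 14388.86 + 7069.67 + 408.22 = 21866.75
Import duty = 21866.75 × 18.7% = 4089.08
Buyer bears (A): 7069.67 + 408.22 + 434.38 + 239.75 + 2059.30 = 10211.32
Landed cost (A) = invoice 14388.86 + 10211.32 + duty 4089.08 = 28689.26
Supplier B (EXW):
CIF value = EXW price + inland to port + export clearance + origin terminal + freight + insurance = 10779.68 + 1795.39 + 243.06 + 938.51 + 7069.67 + 408.22 = 21234.53
Import duty = 21234.53 × 18.7% = 3970.86
Buyer bears (B): 1795.39 + 243.06 + 938.51 + 7069.67 + 408.22 + 434.38 + 239.75 + 2059.30 = 13188.28
Landed cost (B) = invoice 10779.68 + 13188.28 + duty 3970.86 = 27938.82
Difference = |28689.26 − 27938.82| = 750.44

Supplier B is cheaper by AUD 750.44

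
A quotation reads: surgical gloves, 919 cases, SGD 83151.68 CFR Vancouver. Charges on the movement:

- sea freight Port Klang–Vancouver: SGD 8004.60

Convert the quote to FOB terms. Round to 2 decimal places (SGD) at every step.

FOB price: SGD 75147.08

From CFR to FOB, the seller no longer bears: freight.
FOB price = 83151.68 − 8004.60 = 75147.08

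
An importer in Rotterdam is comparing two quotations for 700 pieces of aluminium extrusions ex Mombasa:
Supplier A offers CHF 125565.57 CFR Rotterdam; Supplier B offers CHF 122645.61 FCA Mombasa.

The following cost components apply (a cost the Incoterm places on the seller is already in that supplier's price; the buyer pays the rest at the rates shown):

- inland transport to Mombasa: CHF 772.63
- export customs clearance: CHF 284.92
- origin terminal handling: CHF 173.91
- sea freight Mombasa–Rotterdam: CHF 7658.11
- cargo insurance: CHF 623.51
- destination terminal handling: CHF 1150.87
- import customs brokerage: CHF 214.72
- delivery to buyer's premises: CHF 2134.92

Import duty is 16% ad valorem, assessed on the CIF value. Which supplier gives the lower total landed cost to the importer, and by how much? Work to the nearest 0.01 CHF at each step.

Supplier A is cheaper by CHF 5697.99

Supplier A (CFR):
CIF value = CFR price + insurance = 125565.57 + 623.51 = 126189.08
Import duty = 126189.08 × 16% = 20190.25
Buyer bears (A): 623.51 + 1150.87 + 214.72 + 2134.92 = 4124.02
Landed cost (A) = invoice 125565.57 + 4124.02 + duty 20190.25 = 149879.84
Supplier B (FCA):
CIF value = FCA price + origin terminal + freight + insurance = 122645.61 + 173.91 + 7658.11 + 623.51 = 131101.14
Import duty = 131101.14 × 16% = 20976.18
Buyer bears (B): 173.91 + 7658.11 + 623.51 + 1150.87 + 214.72 + 2134.92 = 11956.04
Landed cost (B) = invoice 122645.61 + 11956.04 + duty 20976.18 = 155577.83
Difference = |149879.84 − 155577.83| = 5697.99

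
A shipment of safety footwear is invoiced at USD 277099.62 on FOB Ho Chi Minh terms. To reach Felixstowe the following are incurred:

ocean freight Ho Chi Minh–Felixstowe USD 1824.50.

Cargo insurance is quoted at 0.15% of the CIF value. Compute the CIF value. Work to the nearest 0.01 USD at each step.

CIF value: USD 279343.13

Let C be the CIF value. C = FOB price + freight + 0.15% × C
C − 0.15% × C = 277099.62 + 1824.50
0.9985 × C = 278924.12
C = 278924.12 / 0.9985 = 279343.13
Insurance premium = 0.15% × 279343.13 = 419.01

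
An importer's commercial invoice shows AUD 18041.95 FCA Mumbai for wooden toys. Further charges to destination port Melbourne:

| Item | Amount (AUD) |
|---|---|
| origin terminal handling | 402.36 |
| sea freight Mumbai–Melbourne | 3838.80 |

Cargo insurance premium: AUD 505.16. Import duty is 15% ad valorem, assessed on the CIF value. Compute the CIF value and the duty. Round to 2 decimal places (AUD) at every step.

CIF = FCA price + pre-shipment costs + freight + insurance
CIF = 18041.95 + 402.36 + 3838.80 + 505.16 = 22788.27
Import duty = 22788.27 × 15% = 3418.24

CIF value: AUD 22788.27; import duty: AUD 3418.24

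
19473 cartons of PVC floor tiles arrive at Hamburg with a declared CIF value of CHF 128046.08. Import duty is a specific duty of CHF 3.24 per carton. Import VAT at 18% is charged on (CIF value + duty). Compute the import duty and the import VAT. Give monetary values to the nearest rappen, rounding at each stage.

Import duty: CHF 63092.52; import VAT: CHF 34404.95

Import duty = 19473 × 3.24 = 63092.52
VAT base = CIF + duty = 128046.08 + 63092.52 = 191138.60
Import VAT = 191138.60 × 18% = 34404.95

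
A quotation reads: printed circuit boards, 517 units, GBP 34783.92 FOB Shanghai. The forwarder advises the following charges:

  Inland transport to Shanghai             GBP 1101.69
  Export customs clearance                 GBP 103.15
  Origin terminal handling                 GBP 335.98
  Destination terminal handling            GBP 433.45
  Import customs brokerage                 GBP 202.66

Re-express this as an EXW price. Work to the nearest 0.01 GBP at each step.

EXW price: GBP 33243.10

Not relevant to the conversion: destination terminal, brokerage — on the buyer under both terms; not part of either seller's price.
From FOB to EXW, the seller no longer bears: inland to port, export clearance, origin terminal.
EXW price = 34783.92 − 1101.69 − 103.15 − 335.98 = 33243.10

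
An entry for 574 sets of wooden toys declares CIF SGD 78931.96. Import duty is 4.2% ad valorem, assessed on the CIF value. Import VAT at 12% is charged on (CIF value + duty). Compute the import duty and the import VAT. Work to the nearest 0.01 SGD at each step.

Import duty = 78931.96 × 4.2% = 3315.14
VAT base = CIF + duty = 78931.96 + 3315.14 = 82247.10
Import VAT = 82247.10 × 12% = 9869.65

Import duty: SGD 3315.14; import VAT: SGD 9869.65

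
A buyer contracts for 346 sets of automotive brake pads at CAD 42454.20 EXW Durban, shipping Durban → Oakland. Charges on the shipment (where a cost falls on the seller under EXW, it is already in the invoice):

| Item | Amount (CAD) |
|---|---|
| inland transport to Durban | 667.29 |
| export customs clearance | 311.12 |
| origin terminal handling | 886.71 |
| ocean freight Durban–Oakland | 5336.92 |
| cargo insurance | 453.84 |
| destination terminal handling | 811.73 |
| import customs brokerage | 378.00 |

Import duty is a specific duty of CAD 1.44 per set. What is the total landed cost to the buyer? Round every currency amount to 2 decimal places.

Total landed cost: CAD 51798.05

EXW: the seller makes goods available at their premises; the buyer bears all onward costs.
CIF value = EXW price + inland to port + export clearance + origin terminal + freight + insurance = 42454.20 + 667.29 + 311.12 + 886.71 + 5336.92 + 453.84 = 50110.08
Import duty = 346 × 1.44 = 498.24
Buyer bears: inland to port 667.29 + export clearance 311.12 + origin terminal 886.71 + freight 5336.92 + insurance 453.84 + destination terminal 811.73 + brokerage 378.00 + duty 498.24 = 9343.85
Landed cost = invoice 42454.20 + 9343.85 = 51798.05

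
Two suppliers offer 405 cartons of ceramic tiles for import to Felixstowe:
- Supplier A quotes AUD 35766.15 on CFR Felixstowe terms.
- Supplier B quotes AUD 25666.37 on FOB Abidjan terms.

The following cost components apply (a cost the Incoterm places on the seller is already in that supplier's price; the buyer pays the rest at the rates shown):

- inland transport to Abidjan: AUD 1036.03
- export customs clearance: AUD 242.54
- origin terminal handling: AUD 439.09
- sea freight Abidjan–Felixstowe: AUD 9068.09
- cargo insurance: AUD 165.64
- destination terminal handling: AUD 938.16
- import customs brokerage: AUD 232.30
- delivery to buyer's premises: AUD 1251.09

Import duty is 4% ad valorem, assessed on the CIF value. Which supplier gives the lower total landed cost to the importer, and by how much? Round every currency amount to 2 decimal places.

Supplier A (CFR):
CIF value = CFR price + insurance = 35766.15 + 165.64 = 35931.79
Import duty = 35931.79 × 4% = 1437.27
Buyer bears (A): 165.64 + 938.16 + 232.30 + 1251.09 = 2587.19
Landed cost (A) = invoice 35766.15 + 2587.19 + duty 1437.27 = 39790.61
Supplier B (FOB):
CIF value = FOB price + freight + insurance = 25666.37 + 9068.09 + 165.64 = 34900.10
Import duty = 34900.10 × 4% = 1396.00
Buyer bears (B): 9068.09 + 165.64 + 938.16 + 232.30 + 1251.09 = 11655.28
Landed cost (B) = invoice 25666.37 + 11655.28 + duty 1396.00 = 38717.65
Difference = |39790.61 − 38717.65| = 1072.96

Supplier B is cheaper by AUD 1072.96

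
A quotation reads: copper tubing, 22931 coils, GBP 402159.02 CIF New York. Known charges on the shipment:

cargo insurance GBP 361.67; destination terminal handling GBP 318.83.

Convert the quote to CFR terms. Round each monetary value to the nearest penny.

CFR price: GBP 401797.35

Not relevant to the conversion: destination terminal — on the buyer under both terms; not part of either seller's price.
From CIF to CFR, the seller no longer bears: insurance.
CFR price = 402159.02 − 361.67 = 401797.35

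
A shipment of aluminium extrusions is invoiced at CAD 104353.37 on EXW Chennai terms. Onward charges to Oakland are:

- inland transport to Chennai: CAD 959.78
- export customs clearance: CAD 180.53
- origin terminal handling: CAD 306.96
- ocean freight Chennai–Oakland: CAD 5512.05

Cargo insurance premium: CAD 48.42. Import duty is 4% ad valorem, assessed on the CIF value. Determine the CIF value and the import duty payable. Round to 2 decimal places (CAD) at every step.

CIF value: CAD 111361.11; import duty: CAD 4454.44

CIF = EXW price + pre-shipment costs + freight + insurance
CIF = 104353.37 + 959.78 + 180.53 + 306.96 + 5512.05 + 48.42 = 111361.11
Import duty = 111361.11 × 4% = 4454.44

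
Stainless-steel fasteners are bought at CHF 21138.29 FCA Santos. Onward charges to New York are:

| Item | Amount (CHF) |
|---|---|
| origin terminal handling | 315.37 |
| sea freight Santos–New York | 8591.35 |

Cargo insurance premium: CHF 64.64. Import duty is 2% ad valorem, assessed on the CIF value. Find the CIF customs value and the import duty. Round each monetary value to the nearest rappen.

CIF = FCA price + pre-shipment costs + freight + insurance
CIF = 21138.29 + 315.37 + 8591.35 + 64.64 = 30109.65
Import duty = 30109.65 × 2% = 602.19

CIF value: CHF 30109.65; import duty: CHF 602.19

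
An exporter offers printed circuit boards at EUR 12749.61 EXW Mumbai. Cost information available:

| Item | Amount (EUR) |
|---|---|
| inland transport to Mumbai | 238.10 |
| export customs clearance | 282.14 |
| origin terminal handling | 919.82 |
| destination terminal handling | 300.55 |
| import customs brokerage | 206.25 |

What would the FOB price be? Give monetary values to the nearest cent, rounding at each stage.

Not relevant to the conversion: destination terminal, brokerage — on the buyer under both terms; not part of either seller's price.
From EXW to FOB, the seller additionally bears: inland to port, export clearance, origin terminal.
FOB price = 12749.61 + 238.10 + 282.14 + 919.82 = 14189.67

FOB price: EUR 14189.67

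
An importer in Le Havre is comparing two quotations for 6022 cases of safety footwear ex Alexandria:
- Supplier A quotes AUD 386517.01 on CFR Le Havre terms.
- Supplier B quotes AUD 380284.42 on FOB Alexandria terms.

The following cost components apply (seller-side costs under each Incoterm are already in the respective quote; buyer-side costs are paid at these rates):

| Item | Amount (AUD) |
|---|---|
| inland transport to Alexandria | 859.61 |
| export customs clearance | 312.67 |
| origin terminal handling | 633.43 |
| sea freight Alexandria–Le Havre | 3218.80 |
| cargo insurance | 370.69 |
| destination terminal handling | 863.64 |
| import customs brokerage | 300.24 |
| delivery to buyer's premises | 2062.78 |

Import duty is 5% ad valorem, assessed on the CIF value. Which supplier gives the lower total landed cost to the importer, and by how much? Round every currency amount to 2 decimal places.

Supplier B is cheaper by AUD 3164.48

Supplier A (CFR):
CIF value = CFR price + insurance = 386517.01 + 370.69 = 386887.70
Import duty = 386887.70 × 5% = 19344.39
Buyer bears (A): 370.69 + 863.64 + 300.24 + 2062.78 = 3597.35
Landed cost (A) = invoice 386517.01 + 3597.35 + duty 19344.39 = 409458.75
Supplier B (FOB):
CIF value = FOB price + freight + insurance = 380284.42 + 3218.80 + 370.69 = 383873.91
Import duty = 383873.91 × 5% = 19193.70
Buyer bears (B): 3218.80 + 370.69 + 863.64 + 300.24 + 2062.78 = 6816.15
Landed cost (B) = invoice 380284.42 + 6816.15 + duty 19193.70 = 406294.27
Difference = |409458.75 − 406294.27| = 3164.48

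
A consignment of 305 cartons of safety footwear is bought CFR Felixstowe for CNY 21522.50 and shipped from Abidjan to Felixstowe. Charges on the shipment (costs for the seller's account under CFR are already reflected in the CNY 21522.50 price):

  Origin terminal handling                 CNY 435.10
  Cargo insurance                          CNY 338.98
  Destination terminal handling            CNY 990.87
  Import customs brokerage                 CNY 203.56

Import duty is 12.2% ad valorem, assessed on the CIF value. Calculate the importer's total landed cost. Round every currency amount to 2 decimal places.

CFR: the seller pays costs through ocean freight to the destination port, but not insurance.
Already in the invoice (seller's account under CFR): origin terminal — exclude.
CIF value = CFR price + insurance = 21522.50 + 338.98 = 21861.48
Import duty = 21861.48 × 12.2% = 2667.10
Buyer bears: insurance 338.98 + destination terminal 990.87 + brokerage 203.56 + duty 2667.10 = 4200.51
Landed cost = invoice 21522.50 + 4200.51 = 25723.01

Total landed cost: CNY 25723.01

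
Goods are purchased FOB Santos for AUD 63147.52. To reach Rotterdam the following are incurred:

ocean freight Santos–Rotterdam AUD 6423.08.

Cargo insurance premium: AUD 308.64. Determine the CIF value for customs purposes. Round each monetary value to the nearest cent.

CIF = FOB price + freight + insurance
CIF = 63147.52 + 6423.08 + 308.64 = 69879.24

CIF value: AUD 69879.24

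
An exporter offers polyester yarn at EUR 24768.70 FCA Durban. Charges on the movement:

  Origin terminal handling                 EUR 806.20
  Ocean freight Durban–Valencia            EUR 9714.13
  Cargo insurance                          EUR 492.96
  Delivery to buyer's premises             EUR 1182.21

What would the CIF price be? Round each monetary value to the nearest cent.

CIF price: EUR 35781.99

Not relevant to the conversion: delivery — on the buyer under both terms; not part of either seller's price.
From FCA to CIF, the seller additionally bears: origin terminal, freight, insurance.
CIF price = 24768.70 + 806.20 + 9714.13 + 492.96 = 35781.99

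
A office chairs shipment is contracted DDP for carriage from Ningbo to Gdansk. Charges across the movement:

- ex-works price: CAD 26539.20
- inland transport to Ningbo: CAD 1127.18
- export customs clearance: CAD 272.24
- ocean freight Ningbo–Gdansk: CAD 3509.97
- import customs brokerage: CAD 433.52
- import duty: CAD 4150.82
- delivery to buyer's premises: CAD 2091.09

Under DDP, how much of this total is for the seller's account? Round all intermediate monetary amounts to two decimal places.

Seller's account: CAD 38124.02

DDP: the seller bears all costs including import duty.
Seller's account: goods 26539.20 + inland to port 1127.18 + export clearance 272.24 + freight 3509.97 + brokerage 433.52 + duty 4150.82 + delivery 2091.09 = 38124.02
Buyer's account: 0.00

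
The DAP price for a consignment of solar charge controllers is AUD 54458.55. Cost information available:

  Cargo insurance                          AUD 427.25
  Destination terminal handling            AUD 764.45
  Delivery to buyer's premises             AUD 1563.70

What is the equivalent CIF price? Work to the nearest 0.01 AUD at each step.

Not relevant to the conversion: insurance — on the seller under both DAP and CIF; already in the DAP price and stays in the CIF price.
From DAP to CIF, the seller no longer bears: destination terminal, delivery.
CIF price = 54458.55 − 764.45 − 1563.70 = 52130.40

CIF price: AUD 52130.40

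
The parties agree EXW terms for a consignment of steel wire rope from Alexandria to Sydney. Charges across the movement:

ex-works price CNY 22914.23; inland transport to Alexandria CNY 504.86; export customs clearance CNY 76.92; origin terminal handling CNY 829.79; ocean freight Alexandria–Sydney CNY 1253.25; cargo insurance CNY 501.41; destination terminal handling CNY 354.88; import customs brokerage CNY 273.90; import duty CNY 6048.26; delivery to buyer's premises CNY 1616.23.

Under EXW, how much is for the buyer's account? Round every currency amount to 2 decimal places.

EXW: the seller makes goods available at their premises; the buyer bears all onward costs.
Seller's account: goods 22914.23 = 22914.23
Buyer's account: inland to port 504.86 + export clearance 76.92 + origin terminal 829.79 + freight 1253.25 + insurance 501.41 + destination terminal 354.88 + brokerage 273.90 + duty 6048.26 + delivery 1616.23 = 11459.50

Buyer's account: CNY 11459.50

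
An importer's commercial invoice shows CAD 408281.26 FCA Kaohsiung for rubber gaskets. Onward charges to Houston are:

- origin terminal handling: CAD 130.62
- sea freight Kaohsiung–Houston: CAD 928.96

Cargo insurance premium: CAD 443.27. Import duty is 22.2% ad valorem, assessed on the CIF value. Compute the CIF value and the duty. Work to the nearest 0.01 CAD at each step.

CIF value: CAD 409784.11; import duty: CAD 90972.07

CIF = FCA price + pre-shipment costs + freight + insurance
CIF = 408281.26 + 130.62 + 928.96 + 443.27 = 409784.11
Import duty = 409784.11 × 22.2% = 90972.07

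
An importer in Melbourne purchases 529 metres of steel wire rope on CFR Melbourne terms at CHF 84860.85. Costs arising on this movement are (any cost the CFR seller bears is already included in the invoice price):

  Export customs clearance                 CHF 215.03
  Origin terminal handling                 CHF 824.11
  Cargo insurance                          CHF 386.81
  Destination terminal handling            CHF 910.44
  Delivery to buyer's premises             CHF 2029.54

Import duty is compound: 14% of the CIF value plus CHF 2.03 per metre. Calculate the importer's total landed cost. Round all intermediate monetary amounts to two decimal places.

Total landed cost: CHF 101196.18

CFR: the seller pays costs through ocean freight to the destination port, but not insurance.
Already in the invoice (seller's account under CFR): export clearance, origin terminal — exclude.
CIF value = CFR price + insurance = 84860.85 + 386.81 = 85247.66
Ad valorem component: 85247.66 × 14% = 11934.67
Specific component: 529 × 2.03 = 1073.87
Import duty = 11934.67 + 1073.87 = 13008.54
Buyer bears: insurance 386.81 + destination terminal 910.44 + delivery 2029.54 + duty 13008.54 = 16335.33
Landed cost = invoice 84860.85 + 16335.33 = 101196.18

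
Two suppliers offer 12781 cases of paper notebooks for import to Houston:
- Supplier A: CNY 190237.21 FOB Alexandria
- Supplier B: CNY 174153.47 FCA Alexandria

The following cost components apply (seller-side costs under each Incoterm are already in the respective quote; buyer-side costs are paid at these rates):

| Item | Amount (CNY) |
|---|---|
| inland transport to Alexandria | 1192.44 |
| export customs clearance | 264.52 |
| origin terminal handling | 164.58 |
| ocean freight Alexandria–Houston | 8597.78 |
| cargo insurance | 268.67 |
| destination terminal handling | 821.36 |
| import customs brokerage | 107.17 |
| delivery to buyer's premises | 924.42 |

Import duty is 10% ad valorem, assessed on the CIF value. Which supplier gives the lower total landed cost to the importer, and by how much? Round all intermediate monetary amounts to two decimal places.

Supplier A (FOB):
CIF value = FOB price + freight + insurance = 190237.21 + 8597.78 + 268.67 = 199103.66
Import duty = 199103.66 × 10% = 19910.37
Buyer bears (A): 8597.78 + 268.67 + 821.36 + 107.17 + 924.42 = 10719.40
Landed cost (A) = invoice 190237.21 + 10719.40 + duty 19910.37 = 220866.98
Supplier B (FCA):
CIF value = FCA price + origin terminal + freight + insurance = 174153.47 + 164.58 + 8597.78 + 268.67 = 183184.50
Import duty = 183184.50 × 10% = 18318.45
Buyer bears (B): 164.58 + 8597.78 + 268.67 + 821.36 + 107.17 + 924.42 = 10883.98
Landed cost (B) = invoice 174153.47 + 10883.98 + duty 18318.45 = 203355.90
Difference = |220866.98 − 203355.90| = 17511.08

Supplier B is cheaper by CNY 17511.08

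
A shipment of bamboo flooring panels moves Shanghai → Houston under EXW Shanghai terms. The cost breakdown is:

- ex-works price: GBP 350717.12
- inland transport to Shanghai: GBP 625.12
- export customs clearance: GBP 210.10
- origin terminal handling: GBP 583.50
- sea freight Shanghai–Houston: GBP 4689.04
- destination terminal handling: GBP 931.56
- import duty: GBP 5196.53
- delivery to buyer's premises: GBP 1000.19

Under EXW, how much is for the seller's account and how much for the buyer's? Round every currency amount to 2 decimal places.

EXW: the seller makes goods available at their premises; the buyer bears all onward costs.
Seller's account: goods 350717.12 = 350717.12
Buyer's account: inland to port 625.12 + export clearance 210.10 + origin terminal 583.50 + freight 4689.04 + destination terminal 931.56 + duty 5196.53 + delivery 1000.19 = 13236.04

Seller: GBP 350717.12; buyer: GBP 13236.04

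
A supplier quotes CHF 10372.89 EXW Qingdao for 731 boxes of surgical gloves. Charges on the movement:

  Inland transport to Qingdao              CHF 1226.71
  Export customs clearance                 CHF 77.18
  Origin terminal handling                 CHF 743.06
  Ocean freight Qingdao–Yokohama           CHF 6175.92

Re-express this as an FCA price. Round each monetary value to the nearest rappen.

FCA price: CHF 11676.78

Not relevant to the conversion: freight, origin terminal — on the buyer under both terms; not part of either seller's price.
From EXW to FCA, the seller additionally bears: inland to port, export clearance.
FCA price = 10372.89 + 1226.71 + 77.18 = 11676.78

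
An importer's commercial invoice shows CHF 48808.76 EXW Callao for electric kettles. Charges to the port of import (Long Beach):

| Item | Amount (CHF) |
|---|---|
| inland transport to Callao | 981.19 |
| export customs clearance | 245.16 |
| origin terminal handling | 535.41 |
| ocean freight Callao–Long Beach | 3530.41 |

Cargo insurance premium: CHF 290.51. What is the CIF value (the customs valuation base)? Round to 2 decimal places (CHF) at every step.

CIF value: CHF 54391.44

CIF = EXW price + pre-shipment costs + freight + insurance
CIF = 48808.76 + 981.19 + 245.16 + 535.41 + 3530.41 + 290.51 = 54391.44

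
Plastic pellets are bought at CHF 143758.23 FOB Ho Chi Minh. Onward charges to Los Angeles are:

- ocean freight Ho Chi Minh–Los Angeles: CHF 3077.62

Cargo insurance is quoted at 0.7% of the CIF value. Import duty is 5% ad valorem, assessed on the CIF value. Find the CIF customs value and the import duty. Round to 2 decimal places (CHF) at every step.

Let C be the CIF value. C = FOB price + freight + 0.7% × C
C − 0.7% × C = 143758.23 + 3077.62
0.993 × C = 146835.85
C = 146835.85 / 0.993 = 147870.95
Insurance premium = 0.7% × 147870.95 = 1035.10
Import duty = 147870.95 × 5% = 7393.55

CIF value: CHF 147870.95; import duty: CHF 7393.55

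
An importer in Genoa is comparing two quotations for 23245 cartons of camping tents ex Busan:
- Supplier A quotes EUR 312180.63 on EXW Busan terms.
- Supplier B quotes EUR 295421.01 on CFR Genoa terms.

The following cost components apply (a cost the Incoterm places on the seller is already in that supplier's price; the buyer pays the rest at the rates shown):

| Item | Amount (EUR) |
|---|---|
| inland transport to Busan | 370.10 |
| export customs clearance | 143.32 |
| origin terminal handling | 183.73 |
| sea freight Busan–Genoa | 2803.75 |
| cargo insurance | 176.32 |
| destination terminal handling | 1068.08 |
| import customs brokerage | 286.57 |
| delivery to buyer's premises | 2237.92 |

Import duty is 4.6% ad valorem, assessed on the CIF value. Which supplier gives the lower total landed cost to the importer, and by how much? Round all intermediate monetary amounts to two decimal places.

Supplier A (EXW):
CIF value = EXW price + inland to port + export clearance + origin terminal + freight + insurance = 312180.63 + 370.10 + 143.32 + 183.73 + 2803.75 + 176.32 = 315857.85
Import duty = 315857.85 × 4.6% = 14529.46
Buyer bears (A): 370.10 + 143.32 + 183.73 + 2803.75 + 176.32 + 1068.08 + 286.57 + 2237.92 = 7269.79
Landed cost (A) = invoice 312180.63 + 7269.79 + duty 14529.46 = 333979.88
Supplier B (CFR):
CIF value = CFR price + insurance = 295421.01 + 176.32 = 295597.33
Import duty = 295597.33 × 4.6% = 13597.48
Buyer bears (B): 176.32 + 1068.08 + 286.57 + 2237.92 = 3768.89
Landed cost (B) = invoice 295421.01 + 3768.89 + duty 13597.48 = 312787.38
Difference = |333979.88 − 312787.38| = 21192.50

Supplier B is cheaper by EUR 21192.50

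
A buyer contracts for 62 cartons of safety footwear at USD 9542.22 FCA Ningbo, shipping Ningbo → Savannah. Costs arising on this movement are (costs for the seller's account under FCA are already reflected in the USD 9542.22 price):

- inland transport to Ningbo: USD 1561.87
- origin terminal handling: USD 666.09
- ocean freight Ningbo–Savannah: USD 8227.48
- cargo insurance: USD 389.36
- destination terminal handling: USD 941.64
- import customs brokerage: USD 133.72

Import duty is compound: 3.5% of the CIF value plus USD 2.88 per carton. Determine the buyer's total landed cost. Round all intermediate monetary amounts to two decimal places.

FCA: the seller delivers export-cleared goods to the carrier; the buyer bears costs from that point.
Already in the invoice (seller's account under FCA): inland to port — exclude.
CIF value = FCA price + origin terminal + freight + insurance = 9542.22 + 666.09 + 8227.48 + 389.36 = 18825.15
Ad valorem component: 18825.15 × 3.5% = 658.88
Specific component: 62 × 2.88 = 178.56
Import duty = 658.88 + 178.56 = 837.44
Buyer bears: origin terminal 666.09 + freight 8227.48 + insurance 389.36 + destination terminal 941.64 + brokerage 133.72 + duty 837.44 = 11195.73
Landed cost = invoice 9542.22 + 11195.73 = 20737.95

Total landed cost: USD 20737.95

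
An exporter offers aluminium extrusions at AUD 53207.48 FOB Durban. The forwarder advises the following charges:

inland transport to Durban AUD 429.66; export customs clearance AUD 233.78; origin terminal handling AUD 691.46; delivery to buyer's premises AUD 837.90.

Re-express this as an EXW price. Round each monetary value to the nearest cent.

EXW price: AUD 51852.58

Not relevant to the conversion: delivery — on the buyer under both terms; not part of either seller's price.
From FOB to EXW, the seller no longer bears: inland to port, export clearance, origin terminal.
EXW price = 53207.48 − 429.66 − 233.78 − 691.46 = 51852.58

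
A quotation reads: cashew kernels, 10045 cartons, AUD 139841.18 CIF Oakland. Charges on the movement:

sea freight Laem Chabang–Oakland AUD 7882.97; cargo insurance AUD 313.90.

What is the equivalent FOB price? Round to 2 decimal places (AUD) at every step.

FOB price: AUD 131644.31

From CIF to FOB, the seller no longer bears: freight, insurance.
FOB price = 139841.18 − 7882.97 − 313.90 = 131644.31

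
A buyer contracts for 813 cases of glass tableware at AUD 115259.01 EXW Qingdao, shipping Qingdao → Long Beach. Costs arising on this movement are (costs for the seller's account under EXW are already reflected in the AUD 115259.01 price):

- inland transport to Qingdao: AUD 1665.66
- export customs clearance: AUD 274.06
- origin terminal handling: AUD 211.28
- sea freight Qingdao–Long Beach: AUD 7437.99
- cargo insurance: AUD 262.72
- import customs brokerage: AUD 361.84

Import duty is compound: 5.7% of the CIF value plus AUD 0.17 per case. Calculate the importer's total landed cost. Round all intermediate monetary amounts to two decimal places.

EXW: the seller makes goods available at their premises; the buyer bears all onward costs.
CIF value = EXW price + inland to port + export clearance + origin terminal + freight + insurance = 115259.01 + 1665.66 + 274.06 + 211.28 + 7437.99 + 262.72 = 125110.72
Ad valorem component: 125110.72 × 5.7% = 7131.31
Specific component: 813 × 0.17 = 138.21
Import duty = 7131.31 + 138.21 = 7269.52
Buyer bears: inland to port 1665.66 + export clearance 274.06 + origin terminal 211.28 + freight 7437.99 + insurance 262.72 + brokerage 361.84 + duty 7269.52 = 17483.07
Landed cost = invoice 115259.01 + 17483.07 = 132742.08

Total landed cost: AUD 132742.08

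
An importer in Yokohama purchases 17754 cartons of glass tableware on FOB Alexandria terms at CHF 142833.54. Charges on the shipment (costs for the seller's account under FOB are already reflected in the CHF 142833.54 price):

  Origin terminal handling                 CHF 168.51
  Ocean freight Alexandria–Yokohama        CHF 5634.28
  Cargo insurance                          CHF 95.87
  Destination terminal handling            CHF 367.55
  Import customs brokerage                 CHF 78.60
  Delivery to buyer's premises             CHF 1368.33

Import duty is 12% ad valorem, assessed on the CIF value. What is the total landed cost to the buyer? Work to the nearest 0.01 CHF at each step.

FOB: the seller bears costs until goods are on board at the origin port; the buyer bears freight, insurance and all costs thereafter.
Already in the invoice (seller's account under FOB): origin terminal — exclude.
CIF value = FOB price + freight + insurance = 142833.54 + 5634.28 + 95.87 = 148563.69
Import duty = 148563.69 × 12% = 17827.64
Buyer bears: freight 5634.28 + insurance 95.87 + destination terminal 367.55 + brokerage 78.60 + delivery 1368.33 + duty 17827.64 = 25372.27
Landed cost = invoice 142833.54 + 25372.27 = 168205.81

Total landed cost: CHF 168205.81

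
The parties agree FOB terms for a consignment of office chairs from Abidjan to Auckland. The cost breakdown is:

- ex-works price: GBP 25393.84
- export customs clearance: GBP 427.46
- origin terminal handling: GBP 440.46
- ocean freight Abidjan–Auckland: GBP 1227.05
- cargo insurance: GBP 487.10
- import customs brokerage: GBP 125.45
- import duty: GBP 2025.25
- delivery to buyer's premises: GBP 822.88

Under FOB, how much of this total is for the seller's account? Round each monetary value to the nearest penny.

FOB: the seller bears costs until goods are on board at the origin port; the buyer bears freight, insurance and all costs thereafter.
Seller's account: goods 25393.84 + export clearance 427.46 + origin terminal 440.46 = 26261.76
Buyer's account: freight 1227.05 + insurance 487.10 + brokerage 125.45 + duty 2025.25 + delivery 822.88 = 4687.73

Seller's account: GBP 26261.76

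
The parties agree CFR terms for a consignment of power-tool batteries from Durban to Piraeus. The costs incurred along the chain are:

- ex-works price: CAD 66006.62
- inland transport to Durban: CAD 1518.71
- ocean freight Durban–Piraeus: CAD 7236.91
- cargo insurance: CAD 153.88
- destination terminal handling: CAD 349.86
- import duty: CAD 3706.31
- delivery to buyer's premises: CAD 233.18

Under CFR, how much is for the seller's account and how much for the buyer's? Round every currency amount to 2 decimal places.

CFR: the seller pays costs through ocean freight to the destination port, but not insurance.
Seller's account: goods 66006.62 + inland to port 1518.71 + freight 7236.91 = 74762.24
Buyer's account: insurance 153.88 + destination terminal 349.86 + duty 3706.31 + delivery 233.18 = 4443.23

Seller: CAD 74762.24; buyer: CAD 4443.23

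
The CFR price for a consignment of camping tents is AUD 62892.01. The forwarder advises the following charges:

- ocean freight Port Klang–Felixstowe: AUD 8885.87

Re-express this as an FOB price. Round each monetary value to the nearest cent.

FOB price: AUD 54006.14

From CFR to FOB, the seller no longer bears: freight.
FOB price = 62892.01 − 8885.87 = 54006.14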